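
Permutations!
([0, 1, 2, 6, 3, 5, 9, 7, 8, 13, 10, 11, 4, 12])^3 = (3 13)(4 9)(6 12)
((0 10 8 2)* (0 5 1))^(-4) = ((0 10 8 2 5 1))^(-4) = (0 8 5)(1 10 2)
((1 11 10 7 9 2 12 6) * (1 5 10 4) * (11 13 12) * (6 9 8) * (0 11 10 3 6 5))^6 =((0 11 4 1 13 12 9 2 10 7 8 5 3 6))^6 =(0 9 3 13 8 4 10)(1 7 11 2 6 12 5)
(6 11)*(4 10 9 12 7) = [0, 1, 2, 3, 10, 5, 11, 4, 8, 12, 9, 6, 7] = (4 10 9 12 7)(6 11)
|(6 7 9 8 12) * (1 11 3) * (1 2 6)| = 9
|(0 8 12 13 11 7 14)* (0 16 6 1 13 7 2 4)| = |(0 8 12 7 14 16 6 1 13 11 2 4)| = 12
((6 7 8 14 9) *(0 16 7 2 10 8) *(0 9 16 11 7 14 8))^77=(14 16)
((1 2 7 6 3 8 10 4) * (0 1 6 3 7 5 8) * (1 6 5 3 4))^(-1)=(0 3 2 1 10 8 5 4 7 6)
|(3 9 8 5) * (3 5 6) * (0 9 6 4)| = 4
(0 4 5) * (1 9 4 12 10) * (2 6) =(0 12 10 1 9 4 5)(2 6) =[12, 9, 6, 3, 5, 0, 2, 7, 8, 4, 1, 11, 10]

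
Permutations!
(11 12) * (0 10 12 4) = (0 10 12 11 4) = [10, 1, 2, 3, 0, 5, 6, 7, 8, 9, 12, 4, 11]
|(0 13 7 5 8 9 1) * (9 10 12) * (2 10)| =10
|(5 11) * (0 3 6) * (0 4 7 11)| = 7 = |(0 3 6 4 7 11 5)|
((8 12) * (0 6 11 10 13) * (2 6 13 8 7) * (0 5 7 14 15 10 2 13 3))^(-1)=(0 3)(2 11 6)(5 13 7)(8 10 15 14 12)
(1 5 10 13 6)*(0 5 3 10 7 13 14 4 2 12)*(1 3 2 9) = [5, 2, 12, 10, 9, 7, 3, 13, 8, 1, 14, 11, 0, 6, 4] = (0 5 7 13 6 3 10 14 4 9 1 2 12)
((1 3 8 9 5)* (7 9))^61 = (1 3 8 7 9 5)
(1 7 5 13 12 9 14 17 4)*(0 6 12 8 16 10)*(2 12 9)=(0 6 9 14 17 4 1 7 5 13 8 16 10)(2 12)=[6, 7, 12, 3, 1, 13, 9, 5, 16, 14, 0, 11, 2, 8, 17, 15, 10, 4]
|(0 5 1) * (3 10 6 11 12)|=15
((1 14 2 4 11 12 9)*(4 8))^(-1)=((1 14 2 8 4 11 12 9))^(-1)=(1 9 12 11 4 8 2 14)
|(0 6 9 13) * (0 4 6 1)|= |(0 1)(4 6 9 13)|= 4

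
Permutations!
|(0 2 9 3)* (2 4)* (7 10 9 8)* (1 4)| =|(0 1 4 2 8 7 10 9 3)| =9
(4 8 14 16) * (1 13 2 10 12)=(1 13 2 10 12)(4 8 14 16)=[0, 13, 10, 3, 8, 5, 6, 7, 14, 9, 12, 11, 1, 2, 16, 15, 4]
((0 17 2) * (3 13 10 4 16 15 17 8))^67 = ((0 8 3 13 10 4 16 15 17 2))^67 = (0 15 10 8 17 4 3 2 16 13)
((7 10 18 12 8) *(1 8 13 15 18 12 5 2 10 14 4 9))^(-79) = ((1 8 7 14 4 9)(2 10 12 13 15 18 5))^(-79) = (1 9 4 14 7 8)(2 18 13 10 5 15 12)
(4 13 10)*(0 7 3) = [7, 1, 2, 0, 13, 5, 6, 3, 8, 9, 4, 11, 12, 10] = (0 7 3)(4 13 10)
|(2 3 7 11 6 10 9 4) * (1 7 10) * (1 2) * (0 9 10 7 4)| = 10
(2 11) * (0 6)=[6, 1, 11, 3, 4, 5, 0, 7, 8, 9, 10, 2]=(0 6)(2 11)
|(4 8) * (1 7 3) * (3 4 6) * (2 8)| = |(1 7 4 2 8 6 3)| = 7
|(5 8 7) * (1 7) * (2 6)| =|(1 7 5 8)(2 6)| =4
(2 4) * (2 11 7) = (2 4 11 7) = [0, 1, 4, 3, 11, 5, 6, 2, 8, 9, 10, 7]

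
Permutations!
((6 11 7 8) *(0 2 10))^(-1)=((0 2 10)(6 11 7 8))^(-1)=(0 10 2)(6 8 7 11)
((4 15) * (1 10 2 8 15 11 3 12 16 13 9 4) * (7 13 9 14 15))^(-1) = (1 15 14 13 7 8 2 10)(3 11 4 9 16 12)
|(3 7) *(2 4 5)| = 6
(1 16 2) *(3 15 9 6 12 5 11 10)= [0, 16, 1, 15, 4, 11, 12, 7, 8, 6, 3, 10, 5, 13, 14, 9, 2]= (1 16 2)(3 15 9 6 12 5 11 10)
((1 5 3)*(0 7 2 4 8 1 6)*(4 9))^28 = (0 3 1 4 2)(5 8 9 7 6)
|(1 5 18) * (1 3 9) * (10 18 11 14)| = 8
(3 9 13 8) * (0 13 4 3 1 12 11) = [13, 12, 2, 9, 3, 5, 6, 7, 1, 4, 10, 0, 11, 8] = (0 13 8 1 12 11)(3 9 4)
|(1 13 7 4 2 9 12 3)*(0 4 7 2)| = |(0 4)(1 13 2 9 12 3)| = 6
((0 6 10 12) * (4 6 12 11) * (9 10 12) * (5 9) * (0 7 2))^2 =(0 9 11 6 7)(2 5 10 4 12)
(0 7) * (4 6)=[7, 1, 2, 3, 6, 5, 4, 0]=(0 7)(4 6)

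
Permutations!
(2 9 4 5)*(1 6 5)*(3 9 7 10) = (1 6 5 2 7 10 3 9 4) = [0, 6, 7, 9, 1, 2, 5, 10, 8, 4, 3]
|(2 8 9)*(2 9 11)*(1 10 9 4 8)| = |(1 10 9 4 8 11 2)| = 7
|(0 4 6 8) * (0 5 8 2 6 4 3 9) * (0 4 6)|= |(0 3 9 4 6 2)(5 8)|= 6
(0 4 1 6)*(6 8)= [4, 8, 2, 3, 1, 5, 0, 7, 6]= (0 4 1 8 6)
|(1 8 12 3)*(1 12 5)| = |(1 8 5)(3 12)| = 6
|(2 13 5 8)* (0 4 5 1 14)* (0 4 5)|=|(0 5 8 2 13 1 14 4)|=8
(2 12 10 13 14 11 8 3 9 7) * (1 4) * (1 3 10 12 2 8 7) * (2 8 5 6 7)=(1 4 3 9)(2 8 10 13 14 11)(5 6 7)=[0, 4, 8, 9, 3, 6, 7, 5, 10, 1, 13, 2, 12, 14, 11]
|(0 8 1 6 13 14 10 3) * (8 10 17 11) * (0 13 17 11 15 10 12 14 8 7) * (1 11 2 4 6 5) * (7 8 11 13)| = 66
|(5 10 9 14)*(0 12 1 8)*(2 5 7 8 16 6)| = 12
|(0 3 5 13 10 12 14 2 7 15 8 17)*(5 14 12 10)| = 8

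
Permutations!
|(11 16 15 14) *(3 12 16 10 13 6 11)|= 20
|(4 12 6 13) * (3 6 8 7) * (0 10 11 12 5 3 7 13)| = |(0 10 11 12 8 13 4 5 3 6)| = 10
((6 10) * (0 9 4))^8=(10)(0 4 9)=((0 9 4)(6 10))^8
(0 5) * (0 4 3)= (0 5 4 3)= [5, 1, 2, 0, 3, 4]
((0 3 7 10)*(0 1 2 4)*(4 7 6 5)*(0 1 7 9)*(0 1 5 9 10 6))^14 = (1 10 6)(2 7 9)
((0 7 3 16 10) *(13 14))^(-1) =(0 10 16 3 7)(13 14)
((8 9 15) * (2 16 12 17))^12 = ((2 16 12 17)(8 9 15))^12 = (17)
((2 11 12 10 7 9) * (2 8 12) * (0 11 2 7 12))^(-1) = ((0 11 7 9 8)(10 12))^(-1) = (0 8 9 7 11)(10 12)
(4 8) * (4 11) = (4 8 11) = [0, 1, 2, 3, 8, 5, 6, 7, 11, 9, 10, 4]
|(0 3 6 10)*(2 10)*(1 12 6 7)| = |(0 3 7 1 12 6 2 10)| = 8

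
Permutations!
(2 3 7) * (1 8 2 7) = [0, 8, 3, 1, 4, 5, 6, 7, 2] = (1 8 2 3)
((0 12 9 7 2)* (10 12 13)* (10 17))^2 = (0 17 12 7)(2 13 10 9)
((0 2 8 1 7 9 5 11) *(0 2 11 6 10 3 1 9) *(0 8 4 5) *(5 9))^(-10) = (11)(1 6 7 10 8 3 5)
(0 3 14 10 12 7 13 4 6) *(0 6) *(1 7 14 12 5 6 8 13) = (0 3 12 14 10 5 6 8 13 4)(1 7) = [3, 7, 2, 12, 0, 6, 8, 1, 13, 9, 5, 11, 14, 4, 10]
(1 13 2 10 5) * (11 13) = (1 11 13 2 10 5) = [0, 11, 10, 3, 4, 1, 6, 7, 8, 9, 5, 13, 12, 2]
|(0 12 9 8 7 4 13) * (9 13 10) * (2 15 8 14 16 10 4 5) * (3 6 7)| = |(0 12 13)(2 15 8 3 6 7 5)(9 14 16 10)| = 84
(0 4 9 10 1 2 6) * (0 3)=[4, 2, 6, 0, 9, 5, 3, 7, 8, 10, 1]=(0 4 9 10 1 2 6 3)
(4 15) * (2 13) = [0, 1, 13, 3, 15, 5, 6, 7, 8, 9, 10, 11, 12, 2, 14, 4] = (2 13)(4 15)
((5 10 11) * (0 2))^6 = ((0 2)(5 10 11))^6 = (11)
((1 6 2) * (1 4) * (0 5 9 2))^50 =((0 5 9 2 4 1 6))^50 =(0 5 9 2 4 1 6)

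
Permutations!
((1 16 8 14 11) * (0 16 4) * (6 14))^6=(0 1 14 8)(4 11 6 16)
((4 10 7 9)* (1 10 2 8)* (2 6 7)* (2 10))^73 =(10)(1 2 8)(4 6 7 9)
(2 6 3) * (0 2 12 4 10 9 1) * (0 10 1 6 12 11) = (0 2 12 4 1 10 9 6 3 11) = [2, 10, 12, 11, 1, 5, 3, 7, 8, 6, 9, 0, 4]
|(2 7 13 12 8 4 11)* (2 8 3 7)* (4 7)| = |(3 4 11 8 7 13 12)| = 7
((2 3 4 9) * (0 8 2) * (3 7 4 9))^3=((0 8 2 7 4 3 9))^3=(0 7 9 2 3 8 4)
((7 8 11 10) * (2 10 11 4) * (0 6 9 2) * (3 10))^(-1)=(11)(0 4 8 7 10 3 2 9 6)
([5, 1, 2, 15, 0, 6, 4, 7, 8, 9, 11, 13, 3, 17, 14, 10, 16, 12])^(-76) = (3 15 10 11 13 17 12)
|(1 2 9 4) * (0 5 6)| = 12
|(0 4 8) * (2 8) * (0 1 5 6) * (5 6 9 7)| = 6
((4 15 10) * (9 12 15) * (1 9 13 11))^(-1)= (1 11 13 4 10 15 12 9)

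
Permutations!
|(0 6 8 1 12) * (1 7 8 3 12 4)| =4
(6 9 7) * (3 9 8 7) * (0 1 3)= (0 1 3 9)(6 8 7)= [1, 3, 2, 9, 4, 5, 8, 6, 7, 0]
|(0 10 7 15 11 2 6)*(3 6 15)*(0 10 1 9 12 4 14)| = |(0 1 9 12 4 14)(2 15 11)(3 6 10 7)| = 12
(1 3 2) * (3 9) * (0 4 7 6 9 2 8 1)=(0 4 7 6 9 3 8 1 2)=[4, 2, 0, 8, 7, 5, 9, 6, 1, 3]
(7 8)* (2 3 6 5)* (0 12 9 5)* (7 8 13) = (0 12 9 5 2 3 6)(7 13) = [12, 1, 3, 6, 4, 2, 0, 13, 8, 5, 10, 11, 9, 7]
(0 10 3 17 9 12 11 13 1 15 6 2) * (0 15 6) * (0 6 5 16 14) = (0 10 3 17 9 12 11 13 1 5 16 14)(2 15 6) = [10, 5, 15, 17, 4, 16, 2, 7, 8, 12, 3, 13, 11, 1, 0, 6, 14, 9]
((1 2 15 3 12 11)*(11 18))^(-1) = ((1 2 15 3 12 18 11))^(-1) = (1 11 18 12 3 15 2)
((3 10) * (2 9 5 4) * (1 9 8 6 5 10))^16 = (10)(2 8 6 5 4) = ((1 9 10 3)(2 8 6 5 4))^16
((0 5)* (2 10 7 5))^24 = (0 5 7 10 2)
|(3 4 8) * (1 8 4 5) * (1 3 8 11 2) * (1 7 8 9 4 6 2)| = |(1 11)(2 7 8 9 4 6)(3 5)| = 6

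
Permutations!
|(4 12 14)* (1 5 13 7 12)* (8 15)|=14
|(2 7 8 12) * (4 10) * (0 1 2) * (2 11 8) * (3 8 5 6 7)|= |(0 1 11 5 6 7 2 3 8 12)(4 10)|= 10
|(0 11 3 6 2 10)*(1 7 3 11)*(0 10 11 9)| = |(0 1 7 3 6 2 11 9)| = 8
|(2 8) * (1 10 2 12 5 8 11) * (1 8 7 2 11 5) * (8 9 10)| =3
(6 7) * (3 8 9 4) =(3 8 9 4)(6 7) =[0, 1, 2, 8, 3, 5, 7, 6, 9, 4]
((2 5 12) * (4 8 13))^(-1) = ((2 5 12)(4 8 13))^(-1) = (2 12 5)(4 13 8)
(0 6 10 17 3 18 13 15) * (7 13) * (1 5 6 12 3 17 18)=(0 12 3 1 5 6 10 18 7 13 15)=[12, 5, 2, 1, 4, 6, 10, 13, 8, 9, 18, 11, 3, 15, 14, 0, 16, 17, 7]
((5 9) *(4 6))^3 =(4 6)(5 9)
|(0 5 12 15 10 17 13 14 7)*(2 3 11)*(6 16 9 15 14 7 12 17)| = |(0 5 17 13 7)(2 3 11)(6 16 9 15 10)(12 14)| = 30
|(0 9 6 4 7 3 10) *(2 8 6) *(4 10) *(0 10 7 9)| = |(10)(2 8 6 7 3 4 9)| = 7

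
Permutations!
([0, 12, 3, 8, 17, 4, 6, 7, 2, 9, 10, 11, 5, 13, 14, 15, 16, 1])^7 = (1 5 17 12 4)(2 3 8)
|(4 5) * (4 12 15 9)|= 5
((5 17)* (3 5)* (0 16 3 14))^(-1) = ((0 16 3 5 17 14))^(-1) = (0 14 17 5 3 16)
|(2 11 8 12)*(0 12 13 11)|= |(0 12 2)(8 13 11)|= 3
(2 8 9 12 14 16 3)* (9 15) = (2 8 15 9 12 14 16 3) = [0, 1, 8, 2, 4, 5, 6, 7, 15, 12, 10, 11, 14, 13, 16, 9, 3]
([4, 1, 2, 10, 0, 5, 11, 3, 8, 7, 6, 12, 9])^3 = [4, 1, 2, 11, 0, 5, 9, 6, 8, 10, 12, 7, 3]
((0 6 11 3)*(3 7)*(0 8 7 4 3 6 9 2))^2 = (0 2 9)(3 7 11)(4 8 6)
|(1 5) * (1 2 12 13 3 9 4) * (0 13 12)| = 8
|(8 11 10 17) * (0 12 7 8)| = |(0 12 7 8 11 10 17)| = 7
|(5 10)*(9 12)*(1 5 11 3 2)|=|(1 5 10 11 3 2)(9 12)|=6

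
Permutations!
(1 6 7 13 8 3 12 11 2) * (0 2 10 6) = [2, 0, 1, 12, 4, 5, 7, 13, 3, 9, 6, 10, 11, 8] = (0 2 1)(3 12 11 10 6 7 13 8)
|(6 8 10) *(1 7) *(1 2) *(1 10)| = 6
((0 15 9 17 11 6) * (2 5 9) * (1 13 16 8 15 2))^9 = (0 5 17 6 2 9 11)(1 15 8 16 13)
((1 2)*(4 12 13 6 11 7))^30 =(13)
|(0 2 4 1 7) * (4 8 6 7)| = 10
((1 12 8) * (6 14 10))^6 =((1 12 8)(6 14 10))^6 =(14)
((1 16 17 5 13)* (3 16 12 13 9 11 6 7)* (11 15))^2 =(1 13 12)(3 17 9 11 7 16 5 15 6)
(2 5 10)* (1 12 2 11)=[0, 12, 5, 3, 4, 10, 6, 7, 8, 9, 11, 1, 2]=(1 12 2 5 10 11)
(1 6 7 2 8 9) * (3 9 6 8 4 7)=[0, 8, 4, 9, 7, 5, 3, 2, 6, 1]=(1 8 6 3 9)(2 4 7)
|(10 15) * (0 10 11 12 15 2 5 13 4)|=6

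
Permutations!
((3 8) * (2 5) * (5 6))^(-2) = ((2 6 5)(3 8))^(-2) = (8)(2 6 5)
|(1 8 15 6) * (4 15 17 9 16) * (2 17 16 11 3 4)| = |(1 8 16 2 17 9 11 3 4 15 6)| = 11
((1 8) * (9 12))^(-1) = (1 8)(9 12) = ((1 8)(9 12))^(-1)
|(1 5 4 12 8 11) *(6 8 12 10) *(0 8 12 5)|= |(0 8 11 1)(4 10 6 12 5)|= 20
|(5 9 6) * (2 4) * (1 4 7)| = |(1 4 2 7)(5 9 6)| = 12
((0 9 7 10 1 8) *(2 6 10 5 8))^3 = (0 5 9 8 7)(1 10 6 2)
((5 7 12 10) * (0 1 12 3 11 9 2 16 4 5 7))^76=(0 7 2)(1 3 16)(4 12 11)(5 10 9)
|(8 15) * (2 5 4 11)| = 4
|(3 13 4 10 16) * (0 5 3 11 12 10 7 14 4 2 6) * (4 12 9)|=24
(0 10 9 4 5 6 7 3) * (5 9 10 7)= [7, 1, 2, 0, 9, 6, 5, 3, 8, 4, 10]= (10)(0 7 3)(4 9)(5 6)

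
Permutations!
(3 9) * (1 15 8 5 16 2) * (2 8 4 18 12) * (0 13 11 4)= (0 13 11 4 18 12 2 1 15)(3 9)(5 16 8)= [13, 15, 1, 9, 18, 16, 6, 7, 5, 3, 10, 4, 2, 11, 14, 0, 8, 17, 12]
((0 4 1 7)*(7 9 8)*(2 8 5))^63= (0 7 8 2 5 9 1 4)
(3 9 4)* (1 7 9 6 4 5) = (1 7 9 5)(3 6 4) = [0, 7, 2, 6, 3, 1, 4, 9, 8, 5]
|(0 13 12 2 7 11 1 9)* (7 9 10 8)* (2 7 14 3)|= |(0 13 12 7 11 1 10 8 14 3 2 9)|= 12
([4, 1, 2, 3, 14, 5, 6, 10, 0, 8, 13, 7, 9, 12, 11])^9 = (0 8 9 12 13 10 7 11 14 4)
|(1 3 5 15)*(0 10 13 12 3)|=8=|(0 10 13 12 3 5 15 1)|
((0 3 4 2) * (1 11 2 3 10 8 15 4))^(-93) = (0 1 15)(2 3 8)(4 10 11)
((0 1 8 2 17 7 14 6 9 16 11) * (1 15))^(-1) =((0 15 1 8 2 17 7 14 6 9 16 11))^(-1) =(0 11 16 9 6 14 7 17 2 8 1 15)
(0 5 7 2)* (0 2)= [5, 1, 2, 3, 4, 7, 6, 0]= (0 5 7)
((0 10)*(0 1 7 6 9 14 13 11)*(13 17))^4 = (0 6 13 1 14)(7 17 10 9 11)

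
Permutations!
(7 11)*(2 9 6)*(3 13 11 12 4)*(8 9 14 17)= (2 14 17 8 9 6)(3 13 11 7 12 4)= [0, 1, 14, 13, 3, 5, 2, 12, 9, 6, 10, 7, 4, 11, 17, 15, 16, 8]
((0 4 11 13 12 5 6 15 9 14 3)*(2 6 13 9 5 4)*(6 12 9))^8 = (0 13 11)(2 9 6)(3 5 4)(12 14 15)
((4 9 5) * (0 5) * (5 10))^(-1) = (0 9 4 5 10)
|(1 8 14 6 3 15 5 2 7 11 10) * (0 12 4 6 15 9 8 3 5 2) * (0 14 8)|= 14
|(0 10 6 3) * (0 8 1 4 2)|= |(0 10 6 3 8 1 4 2)|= 8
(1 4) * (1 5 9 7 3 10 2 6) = (1 4 5 9 7 3 10 2 6) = [0, 4, 6, 10, 5, 9, 1, 3, 8, 7, 2]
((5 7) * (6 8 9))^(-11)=(5 7)(6 8 9)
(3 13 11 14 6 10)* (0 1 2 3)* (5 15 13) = (0 1 2 3 5 15 13 11 14 6 10) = [1, 2, 3, 5, 4, 15, 10, 7, 8, 9, 0, 14, 12, 11, 6, 13]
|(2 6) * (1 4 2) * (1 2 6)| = |(1 4 6 2)| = 4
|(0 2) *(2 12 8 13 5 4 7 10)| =9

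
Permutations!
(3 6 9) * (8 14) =(3 6 9)(8 14) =[0, 1, 2, 6, 4, 5, 9, 7, 14, 3, 10, 11, 12, 13, 8]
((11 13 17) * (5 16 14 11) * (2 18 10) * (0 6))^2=((0 6)(2 18 10)(5 16 14 11 13 17))^2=(2 10 18)(5 14 13)(11 17 16)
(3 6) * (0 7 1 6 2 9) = (0 7 1 6 3 2 9) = [7, 6, 9, 2, 4, 5, 3, 1, 8, 0]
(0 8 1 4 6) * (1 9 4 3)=(0 8 9 4 6)(1 3)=[8, 3, 2, 1, 6, 5, 0, 7, 9, 4]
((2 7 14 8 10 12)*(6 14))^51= (2 6 8 12 7 14 10)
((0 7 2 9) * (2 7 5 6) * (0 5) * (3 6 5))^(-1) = (2 6 3 9)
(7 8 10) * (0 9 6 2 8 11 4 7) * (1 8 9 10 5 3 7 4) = (0 10)(1 8 5 3 7 11)(2 9 6) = [10, 8, 9, 7, 4, 3, 2, 11, 5, 6, 0, 1]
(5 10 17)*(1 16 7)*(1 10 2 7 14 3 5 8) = (1 16 14 3 5 2 7 10 17 8) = [0, 16, 7, 5, 4, 2, 6, 10, 1, 9, 17, 11, 12, 13, 3, 15, 14, 8]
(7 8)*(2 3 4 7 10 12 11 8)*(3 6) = [0, 1, 6, 4, 7, 5, 3, 2, 10, 9, 12, 8, 11] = (2 6 3 4 7)(8 10 12 11)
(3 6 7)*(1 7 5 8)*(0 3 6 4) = (0 3 4)(1 7 6 5 8) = [3, 7, 2, 4, 0, 8, 5, 6, 1]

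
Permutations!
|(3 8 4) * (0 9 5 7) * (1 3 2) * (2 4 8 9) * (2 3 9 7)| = |(0 3 7)(1 9 5 2)| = 12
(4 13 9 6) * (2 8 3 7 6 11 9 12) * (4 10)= (2 8 3 7 6 10 4 13 12)(9 11)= [0, 1, 8, 7, 13, 5, 10, 6, 3, 11, 4, 9, 2, 12]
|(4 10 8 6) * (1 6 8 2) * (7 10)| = 6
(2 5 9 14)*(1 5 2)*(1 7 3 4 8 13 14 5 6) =(1 6)(3 4 8 13 14 7)(5 9) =[0, 6, 2, 4, 8, 9, 1, 3, 13, 5, 10, 11, 12, 14, 7]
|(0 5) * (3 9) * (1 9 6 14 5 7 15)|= 9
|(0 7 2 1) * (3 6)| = 4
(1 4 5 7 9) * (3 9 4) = (1 3 9)(4 5 7) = [0, 3, 2, 9, 5, 7, 6, 4, 8, 1]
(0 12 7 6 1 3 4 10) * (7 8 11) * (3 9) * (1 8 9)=(0 12 9 3 4 10)(6 8 11 7)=[12, 1, 2, 4, 10, 5, 8, 6, 11, 3, 0, 7, 9]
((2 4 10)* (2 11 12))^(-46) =((2 4 10 11 12))^(-46) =(2 12 11 10 4)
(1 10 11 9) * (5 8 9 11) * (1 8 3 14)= (1 10 5 3 14)(8 9)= [0, 10, 2, 14, 4, 3, 6, 7, 9, 8, 5, 11, 12, 13, 1]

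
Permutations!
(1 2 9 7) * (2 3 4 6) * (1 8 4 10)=(1 3 10)(2 9 7 8 4 6)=[0, 3, 9, 10, 6, 5, 2, 8, 4, 7, 1]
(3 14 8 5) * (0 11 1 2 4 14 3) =(0 11 1 2 4 14 8 5) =[11, 2, 4, 3, 14, 0, 6, 7, 5, 9, 10, 1, 12, 13, 8]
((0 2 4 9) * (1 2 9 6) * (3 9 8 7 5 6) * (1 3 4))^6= (0 9 3 6 5 7 8)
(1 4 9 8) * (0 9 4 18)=(0 9 8 1 18)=[9, 18, 2, 3, 4, 5, 6, 7, 1, 8, 10, 11, 12, 13, 14, 15, 16, 17, 0]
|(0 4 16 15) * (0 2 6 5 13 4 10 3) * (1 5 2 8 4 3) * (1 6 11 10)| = 20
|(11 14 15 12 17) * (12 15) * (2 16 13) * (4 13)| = 4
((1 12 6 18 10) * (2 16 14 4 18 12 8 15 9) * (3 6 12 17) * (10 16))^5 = ((1 8 15 9 2 10)(3 6 17)(4 18 16 14))^5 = (1 10 2 9 15 8)(3 17 6)(4 18 16 14)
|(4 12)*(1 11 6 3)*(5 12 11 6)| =|(1 6 3)(4 11 5 12)| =12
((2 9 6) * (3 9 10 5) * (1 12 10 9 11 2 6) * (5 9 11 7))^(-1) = ((1 12 10 9)(2 11)(3 7 5))^(-1) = (1 9 10 12)(2 11)(3 5 7)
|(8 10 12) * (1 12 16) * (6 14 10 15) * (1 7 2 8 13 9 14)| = 12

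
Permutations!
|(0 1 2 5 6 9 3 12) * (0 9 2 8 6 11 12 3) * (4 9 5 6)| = |(0 1 8 4 9)(2 6)(5 11 12)| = 30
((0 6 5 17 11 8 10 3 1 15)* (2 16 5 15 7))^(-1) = ((0 6 15)(1 7 2 16 5 17 11 8 10 3))^(-1) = (0 15 6)(1 3 10 8 11 17 5 16 2 7)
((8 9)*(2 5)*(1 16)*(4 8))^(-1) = (1 16)(2 5)(4 9 8)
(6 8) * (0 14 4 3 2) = (0 14 4 3 2)(6 8) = [14, 1, 0, 2, 3, 5, 8, 7, 6, 9, 10, 11, 12, 13, 4]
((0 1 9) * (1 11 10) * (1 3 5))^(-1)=(0 9 1 5 3 10 11)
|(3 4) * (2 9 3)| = 4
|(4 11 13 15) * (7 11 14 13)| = |(4 14 13 15)(7 11)| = 4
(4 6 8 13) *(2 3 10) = (2 3 10)(4 6 8 13) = [0, 1, 3, 10, 6, 5, 8, 7, 13, 9, 2, 11, 12, 4]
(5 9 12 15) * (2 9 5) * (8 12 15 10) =[0, 1, 9, 3, 4, 5, 6, 7, 12, 15, 8, 11, 10, 13, 14, 2] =(2 9 15)(8 12 10)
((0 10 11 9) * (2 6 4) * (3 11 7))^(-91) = (0 9 11 3 7 10)(2 4 6)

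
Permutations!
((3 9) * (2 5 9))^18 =((2 5 9 3))^18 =(2 9)(3 5)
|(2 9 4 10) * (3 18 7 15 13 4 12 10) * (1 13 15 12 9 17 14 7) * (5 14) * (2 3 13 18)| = 8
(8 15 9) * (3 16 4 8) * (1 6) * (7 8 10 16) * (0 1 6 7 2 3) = (0 1 7 8 15 9)(2 3)(4 10 16) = [1, 7, 3, 2, 10, 5, 6, 8, 15, 0, 16, 11, 12, 13, 14, 9, 4]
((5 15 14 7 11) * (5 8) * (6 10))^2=((5 15 14 7 11 8)(6 10))^2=(5 14 11)(7 8 15)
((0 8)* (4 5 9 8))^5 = ((0 4 5 9 8))^5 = (9)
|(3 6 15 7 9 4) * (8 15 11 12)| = |(3 6 11 12 8 15 7 9 4)| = 9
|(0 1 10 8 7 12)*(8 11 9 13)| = 9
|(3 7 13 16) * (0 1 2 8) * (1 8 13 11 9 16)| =30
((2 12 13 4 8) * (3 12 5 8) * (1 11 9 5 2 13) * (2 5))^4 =(1 5 3 9 13)(2 4 11 8 12)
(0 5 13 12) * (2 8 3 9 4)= (0 5 13 12)(2 8 3 9 4)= [5, 1, 8, 9, 2, 13, 6, 7, 3, 4, 10, 11, 0, 12]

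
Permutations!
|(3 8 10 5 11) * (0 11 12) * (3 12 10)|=6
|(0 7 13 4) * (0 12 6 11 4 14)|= 4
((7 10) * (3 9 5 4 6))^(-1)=(3 6 4 5 9)(7 10)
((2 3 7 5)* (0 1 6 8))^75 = (0 8 6 1)(2 5 7 3)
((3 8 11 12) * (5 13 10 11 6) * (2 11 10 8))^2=(2 12)(3 11)(5 8)(6 13)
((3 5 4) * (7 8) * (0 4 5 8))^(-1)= (0 7 8 3 4)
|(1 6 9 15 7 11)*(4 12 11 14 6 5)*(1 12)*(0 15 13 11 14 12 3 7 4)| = |(0 15 4 1 5)(3 7 12 14 6 9 13 11)| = 40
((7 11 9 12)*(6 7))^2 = ((6 7 11 9 12))^2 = (6 11 12 7 9)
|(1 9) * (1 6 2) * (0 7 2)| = 6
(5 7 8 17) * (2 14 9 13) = [0, 1, 14, 3, 4, 7, 6, 8, 17, 13, 10, 11, 12, 2, 9, 15, 16, 5] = (2 14 9 13)(5 7 8 17)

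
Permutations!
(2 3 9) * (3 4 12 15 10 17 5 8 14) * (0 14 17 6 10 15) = (0 14 3 9 2 4 12)(5 8 17)(6 10) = [14, 1, 4, 9, 12, 8, 10, 7, 17, 2, 6, 11, 0, 13, 3, 15, 16, 5]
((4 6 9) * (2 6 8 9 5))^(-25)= (2 5 6)(4 9 8)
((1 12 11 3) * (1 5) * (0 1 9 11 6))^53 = (0 1 12 6)(3 5 9 11)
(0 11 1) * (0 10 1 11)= (11)(1 10)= [0, 10, 2, 3, 4, 5, 6, 7, 8, 9, 1, 11]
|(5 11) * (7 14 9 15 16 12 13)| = 14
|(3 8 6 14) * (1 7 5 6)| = |(1 7 5 6 14 3 8)| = 7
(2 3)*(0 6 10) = (0 6 10)(2 3) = [6, 1, 3, 2, 4, 5, 10, 7, 8, 9, 0]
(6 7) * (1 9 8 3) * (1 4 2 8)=[0, 9, 8, 4, 2, 5, 7, 6, 3, 1]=(1 9)(2 8 3 4)(6 7)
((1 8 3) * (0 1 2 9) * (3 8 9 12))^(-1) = (0 9 1)(2 3 12)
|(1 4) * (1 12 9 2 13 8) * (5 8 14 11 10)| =11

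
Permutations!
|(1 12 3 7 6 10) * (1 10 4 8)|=|(1 12 3 7 6 4 8)|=7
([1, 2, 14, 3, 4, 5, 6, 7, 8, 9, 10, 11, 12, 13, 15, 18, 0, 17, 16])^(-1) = (0 16 18 15 14 2 1)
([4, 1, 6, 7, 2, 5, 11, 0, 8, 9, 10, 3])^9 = [2, 1, 11, 0, 6, 5, 3, 4, 8, 9, 10, 7]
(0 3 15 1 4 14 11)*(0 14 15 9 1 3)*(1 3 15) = (15)(1 4)(3 9)(11 14) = [0, 4, 2, 9, 1, 5, 6, 7, 8, 3, 10, 14, 12, 13, 11, 15]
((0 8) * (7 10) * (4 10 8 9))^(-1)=((0 9 4 10 7 8))^(-1)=(0 8 7 10 4 9)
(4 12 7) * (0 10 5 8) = (0 10 5 8)(4 12 7) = [10, 1, 2, 3, 12, 8, 6, 4, 0, 9, 5, 11, 7]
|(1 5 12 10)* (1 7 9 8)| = |(1 5 12 10 7 9 8)| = 7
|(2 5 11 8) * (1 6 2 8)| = 5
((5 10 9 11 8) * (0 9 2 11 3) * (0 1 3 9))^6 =((1 3)(2 11 8 5 10))^6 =(2 11 8 5 10)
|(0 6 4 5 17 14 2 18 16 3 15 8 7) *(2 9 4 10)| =|(0 6 10 2 18 16 3 15 8 7)(4 5 17 14 9)| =10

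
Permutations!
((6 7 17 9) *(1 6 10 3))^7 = (17)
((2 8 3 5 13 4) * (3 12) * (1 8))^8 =(13)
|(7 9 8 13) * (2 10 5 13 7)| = |(2 10 5 13)(7 9 8)| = 12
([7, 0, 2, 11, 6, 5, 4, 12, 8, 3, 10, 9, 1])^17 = (0 7 12 1)(3 9 11)(4 6)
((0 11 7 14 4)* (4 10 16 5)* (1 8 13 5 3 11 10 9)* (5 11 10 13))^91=((0 13 11 7 14 9 1 8 5 4)(3 10 16))^91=(0 13 11 7 14 9 1 8 5 4)(3 10 16)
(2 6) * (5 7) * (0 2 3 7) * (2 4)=(0 4 2 6 3 7 5)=[4, 1, 6, 7, 2, 0, 3, 5]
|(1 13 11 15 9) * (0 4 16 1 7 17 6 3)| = 12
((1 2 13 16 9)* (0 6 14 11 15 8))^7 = ((0 6 14 11 15 8)(1 2 13 16 9))^7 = (0 6 14 11 15 8)(1 13 9 2 16)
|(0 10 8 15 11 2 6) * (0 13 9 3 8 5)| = |(0 10 5)(2 6 13 9 3 8 15 11)| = 24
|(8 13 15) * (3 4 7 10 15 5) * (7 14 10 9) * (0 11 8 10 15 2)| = |(0 11 8 13 5 3 4 14 15 10 2)(7 9)| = 22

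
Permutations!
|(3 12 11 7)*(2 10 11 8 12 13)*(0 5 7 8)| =|(0 5 7 3 13 2 10 11 8 12)| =10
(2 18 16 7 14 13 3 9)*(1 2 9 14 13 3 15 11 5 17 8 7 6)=[0, 2, 18, 14, 4, 17, 1, 13, 7, 9, 10, 5, 12, 15, 3, 11, 6, 8, 16]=(1 2 18 16 6)(3 14)(5 17 8 7 13 15 11)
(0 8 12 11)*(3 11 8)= (0 3 11)(8 12)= [3, 1, 2, 11, 4, 5, 6, 7, 12, 9, 10, 0, 8]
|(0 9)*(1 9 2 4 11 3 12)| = |(0 2 4 11 3 12 1 9)| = 8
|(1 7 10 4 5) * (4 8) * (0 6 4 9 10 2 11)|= 24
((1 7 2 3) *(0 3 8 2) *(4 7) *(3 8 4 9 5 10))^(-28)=(0 2 7 8 4)(1 5 3 9 10)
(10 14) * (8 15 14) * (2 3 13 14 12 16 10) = (2 3 13 14)(8 15 12 16 10) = [0, 1, 3, 13, 4, 5, 6, 7, 15, 9, 8, 11, 16, 14, 2, 12, 10]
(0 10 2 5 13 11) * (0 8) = [10, 1, 5, 3, 4, 13, 6, 7, 0, 9, 2, 8, 12, 11] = (0 10 2 5 13 11 8)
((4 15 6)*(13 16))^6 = ((4 15 6)(13 16))^6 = (16)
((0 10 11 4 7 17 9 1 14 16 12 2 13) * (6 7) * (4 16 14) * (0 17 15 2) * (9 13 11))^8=(17)(0 2 4)(1 12 15)(6 10 11)(7 9 16)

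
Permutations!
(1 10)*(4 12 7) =(1 10)(4 12 7) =[0, 10, 2, 3, 12, 5, 6, 4, 8, 9, 1, 11, 7]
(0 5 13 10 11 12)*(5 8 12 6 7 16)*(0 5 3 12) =(0 8)(3 12 5 13 10 11 6 7 16) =[8, 1, 2, 12, 4, 13, 7, 16, 0, 9, 11, 6, 5, 10, 14, 15, 3]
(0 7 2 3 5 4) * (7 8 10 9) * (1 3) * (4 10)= (0 8 4)(1 3 5 10 9 7 2)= [8, 3, 1, 5, 0, 10, 6, 2, 4, 7, 9]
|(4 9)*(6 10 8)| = |(4 9)(6 10 8)| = 6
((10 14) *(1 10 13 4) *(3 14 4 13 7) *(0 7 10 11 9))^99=(14)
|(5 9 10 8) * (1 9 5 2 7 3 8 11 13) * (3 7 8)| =|(1 9 10 11 13)(2 8)| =10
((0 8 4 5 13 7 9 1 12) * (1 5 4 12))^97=(0 8 12)(5 13 7 9)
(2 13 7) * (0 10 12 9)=(0 10 12 9)(2 13 7)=[10, 1, 13, 3, 4, 5, 6, 2, 8, 0, 12, 11, 9, 7]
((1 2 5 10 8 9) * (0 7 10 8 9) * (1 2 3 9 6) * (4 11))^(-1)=(0 8 5 2 9 3 1 6 10 7)(4 11)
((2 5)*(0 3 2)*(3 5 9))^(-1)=((0 5)(2 9 3))^(-1)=(0 5)(2 3 9)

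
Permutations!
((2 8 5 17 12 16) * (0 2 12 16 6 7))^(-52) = ((0 2 8 5 17 16 12 6 7))^(-52) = (0 8 17 12 7 2 5 16 6)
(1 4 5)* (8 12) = (1 4 5)(8 12) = [0, 4, 2, 3, 5, 1, 6, 7, 12, 9, 10, 11, 8]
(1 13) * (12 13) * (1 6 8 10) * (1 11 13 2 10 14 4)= (1 12 2 10 11 13 6 8 14 4)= [0, 12, 10, 3, 1, 5, 8, 7, 14, 9, 11, 13, 2, 6, 4]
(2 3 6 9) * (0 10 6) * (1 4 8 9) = (0 10 6 1 4 8 9 2 3) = [10, 4, 3, 0, 8, 5, 1, 7, 9, 2, 6]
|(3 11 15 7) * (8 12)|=4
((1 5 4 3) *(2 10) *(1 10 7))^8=(1 5 4 3 10 2 7)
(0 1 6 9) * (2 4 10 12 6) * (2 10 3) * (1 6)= [6, 10, 4, 2, 3, 5, 9, 7, 8, 0, 12, 11, 1]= (0 6 9)(1 10 12)(2 4 3)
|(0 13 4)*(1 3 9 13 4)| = 4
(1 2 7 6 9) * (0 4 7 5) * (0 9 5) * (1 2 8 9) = (0 4 7 6 5 1 8 9 2) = [4, 8, 0, 3, 7, 1, 5, 6, 9, 2]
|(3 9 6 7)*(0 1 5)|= |(0 1 5)(3 9 6 7)|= 12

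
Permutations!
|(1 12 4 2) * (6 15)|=|(1 12 4 2)(6 15)|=4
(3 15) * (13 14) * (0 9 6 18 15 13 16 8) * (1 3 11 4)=(0 9 6 18 15 11 4 1 3 13 14 16 8)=[9, 3, 2, 13, 1, 5, 18, 7, 0, 6, 10, 4, 12, 14, 16, 11, 8, 17, 15]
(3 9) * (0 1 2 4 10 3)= (0 1 2 4 10 3 9)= [1, 2, 4, 9, 10, 5, 6, 7, 8, 0, 3]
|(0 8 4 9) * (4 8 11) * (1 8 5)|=12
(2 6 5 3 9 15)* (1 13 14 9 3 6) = (1 13 14 9 15 2)(5 6) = [0, 13, 1, 3, 4, 6, 5, 7, 8, 15, 10, 11, 12, 14, 9, 2]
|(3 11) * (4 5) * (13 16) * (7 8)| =|(3 11)(4 5)(7 8)(13 16)| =2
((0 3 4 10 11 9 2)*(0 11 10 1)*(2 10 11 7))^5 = (0 3 4 1)(2 7)(9 11 10)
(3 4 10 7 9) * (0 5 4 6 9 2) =(0 5 4 10 7 2)(3 6 9) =[5, 1, 0, 6, 10, 4, 9, 2, 8, 3, 7]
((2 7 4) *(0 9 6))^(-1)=(0 6 9)(2 4 7)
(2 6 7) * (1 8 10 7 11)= [0, 8, 6, 3, 4, 5, 11, 2, 10, 9, 7, 1]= (1 8 10 7 2 6 11)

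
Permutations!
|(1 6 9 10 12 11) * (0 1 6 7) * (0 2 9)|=9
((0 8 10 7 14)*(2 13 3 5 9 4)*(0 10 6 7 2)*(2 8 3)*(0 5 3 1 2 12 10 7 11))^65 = (0 2 12 8 11 1 13 10 6)(4 9 5)(7 14)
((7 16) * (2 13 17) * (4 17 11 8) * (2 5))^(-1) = (2 5 17 4 8 11 13)(7 16)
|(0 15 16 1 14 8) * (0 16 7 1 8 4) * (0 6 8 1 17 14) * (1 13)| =11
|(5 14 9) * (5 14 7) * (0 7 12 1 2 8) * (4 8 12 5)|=12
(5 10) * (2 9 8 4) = (2 9 8 4)(5 10) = [0, 1, 9, 3, 2, 10, 6, 7, 4, 8, 5]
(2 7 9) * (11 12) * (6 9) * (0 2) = [2, 1, 7, 3, 4, 5, 9, 6, 8, 0, 10, 12, 11] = (0 2 7 6 9)(11 12)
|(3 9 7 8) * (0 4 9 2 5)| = |(0 4 9 7 8 3 2 5)| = 8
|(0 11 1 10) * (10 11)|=|(0 10)(1 11)|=2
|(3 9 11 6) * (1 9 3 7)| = 5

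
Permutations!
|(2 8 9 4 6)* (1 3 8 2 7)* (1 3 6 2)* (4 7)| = |(1 6 4 2)(3 8 9 7)| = 4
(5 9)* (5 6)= (5 9 6)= [0, 1, 2, 3, 4, 9, 5, 7, 8, 6]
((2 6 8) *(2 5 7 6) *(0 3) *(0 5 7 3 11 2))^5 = ((0 11 2)(3 5)(6 8 7))^5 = (0 2 11)(3 5)(6 7 8)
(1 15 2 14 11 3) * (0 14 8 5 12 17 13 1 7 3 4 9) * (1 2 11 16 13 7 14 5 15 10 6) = (0 5 12 17 7 3 14 16 13 2 8 15 11 4 9)(1 10 6) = [5, 10, 8, 14, 9, 12, 1, 3, 15, 0, 6, 4, 17, 2, 16, 11, 13, 7]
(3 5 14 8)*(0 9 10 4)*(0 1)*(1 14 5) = (0 9 10 4 14 8 3 1) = [9, 0, 2, 1, 14, 5, 6, 7, 3, 10, 4, 11, 12, 13, 8]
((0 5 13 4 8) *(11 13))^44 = (0 11 4)(5 13 8) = ((0 5 11 13 4 8))^44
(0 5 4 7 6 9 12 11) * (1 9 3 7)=(0 5 4 1 9 12 11)(3 7 6)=[5, 9, 2, 7, 1, 4, 3, 6, 8, 12, 10, 0, 11]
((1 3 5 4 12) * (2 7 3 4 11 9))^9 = (12)(2 5)(3 9)(7 11)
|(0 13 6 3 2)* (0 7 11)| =|(0 13 6 3 2 7 11)| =7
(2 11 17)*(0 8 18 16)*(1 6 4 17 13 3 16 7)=(0 8 18 7 1 6 4 17 2 11 13 3 16)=[8, 6, 11, 16, 17, 5, 4, 1, 18, 9, 10, 13, 12, 3, 14, 15, 0, 2, 7]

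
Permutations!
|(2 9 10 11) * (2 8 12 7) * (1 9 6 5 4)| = |(1 9 10 11 8 12 7 2 6 5 4)| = 11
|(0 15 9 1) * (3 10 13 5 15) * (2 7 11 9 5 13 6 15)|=11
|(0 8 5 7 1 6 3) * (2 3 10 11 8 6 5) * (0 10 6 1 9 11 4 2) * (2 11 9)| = 10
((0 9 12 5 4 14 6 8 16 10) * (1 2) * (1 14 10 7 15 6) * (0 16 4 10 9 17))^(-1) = ((0 17)(1 2 14)(4 9 12 5 10 16 7 15 6 8))^(-1) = (0 17)(1 14 2)(4 8 6 15 7 16 10 5 12 9)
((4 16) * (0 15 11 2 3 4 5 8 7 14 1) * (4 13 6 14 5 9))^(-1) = (0 1 14 6 13 3 2 11 15)(4 9 16)(5 7 8)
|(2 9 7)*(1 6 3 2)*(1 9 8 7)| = |(1 6 3 2 8 7 9)| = 7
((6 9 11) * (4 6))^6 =((4 6 9 11))^6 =(4 9)(6 11)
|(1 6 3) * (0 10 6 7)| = 6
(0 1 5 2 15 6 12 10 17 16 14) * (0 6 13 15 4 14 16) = (0 1 5 2 4 14 6 12 10 17)(13 15) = [1, 5, 4, 3, 14, 2, 12, 7, 8, 9, 17, 11, 10, 15, 6, 13, 16, 0]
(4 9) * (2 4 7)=[0, 1, 4, 3, 9, 5, 6, 2, 8, 7]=(2 4 9 7)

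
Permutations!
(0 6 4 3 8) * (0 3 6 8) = (0 8 3)(4 6) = [8, 1, 2, 0, 6, 5, 4, 7, 3]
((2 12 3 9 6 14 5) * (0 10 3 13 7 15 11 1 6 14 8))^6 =(0 2 1 9 7)(3 13 8 5 11)(6 14 15 10 12) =((0 10 3 9 14 5 2 12 13 7 15 11 1 6 8))^6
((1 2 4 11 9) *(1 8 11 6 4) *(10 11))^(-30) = (8 11)(9 10) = ((1 2)(4 6)(8 10 11 9))^(-30)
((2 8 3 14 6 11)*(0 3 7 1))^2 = (0 14 11 8 1 3 6 2 7)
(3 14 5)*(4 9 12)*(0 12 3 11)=(0 12 4 9 3 14 5 11)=[12, 1, 2, 14, 9, 11, 6, 7, 8, 3, 10, 0, 4, 13, 5]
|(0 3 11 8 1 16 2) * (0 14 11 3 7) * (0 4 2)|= |(0 7 4 2 14 11 8 1 16)|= 9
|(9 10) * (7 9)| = |(7 9 10)| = 3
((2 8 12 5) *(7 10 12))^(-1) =((2 8 7 10 12 5))^(-1) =(2 5 12 10 7 8)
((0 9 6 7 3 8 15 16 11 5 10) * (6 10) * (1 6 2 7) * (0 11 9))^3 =((1 6)(2 7 3 8 15 16 9 10 11 5))^3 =(1 6)(2 8 9 5 3 16 11 7 15 10)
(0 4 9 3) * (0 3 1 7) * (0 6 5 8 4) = (1 7 6 5 8 4 9) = [0, 7, 2, 3, 9, 8, 5, 6, 4, 1]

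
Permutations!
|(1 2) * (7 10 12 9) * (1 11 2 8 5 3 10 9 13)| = |(1 8 5 3 10 12 13)(2 11)(7 9)| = 14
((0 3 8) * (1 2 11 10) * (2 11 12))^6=(12)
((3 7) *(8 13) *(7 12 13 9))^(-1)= (3 7 9 8 13 12)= ((3 12 13 8 9 7))^(-1)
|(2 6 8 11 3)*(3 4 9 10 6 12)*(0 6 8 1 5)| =60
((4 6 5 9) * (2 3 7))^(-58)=((2 3 7)(4 6 5 9))^(-58)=(2 7 3)(4 5)(6 9)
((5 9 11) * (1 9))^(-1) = ((1 9 11 5))^(-1) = (1 5 11 9)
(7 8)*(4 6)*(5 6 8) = [0, 1, 2, 3, 8, 6, 4, 5, 7] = (4 8 7 5 6)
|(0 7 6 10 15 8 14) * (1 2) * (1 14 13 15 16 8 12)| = 12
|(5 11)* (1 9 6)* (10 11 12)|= 12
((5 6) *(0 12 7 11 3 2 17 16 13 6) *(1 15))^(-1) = ((0 12 7 11 3 2 17 16 13 6 5)(1 15))^(-1) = (0 5 6 13 16 17 2 3 11 7 12)(1 15)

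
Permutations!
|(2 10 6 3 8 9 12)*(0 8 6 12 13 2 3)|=9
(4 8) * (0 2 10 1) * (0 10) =(0 2)(1 10)(4 8) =[2, 10, 0, 3, 8, 5, 6, 7, 4, 9, 1]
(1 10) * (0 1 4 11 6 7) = (0 1 10 4 11 6 7) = [1, 10, 2, 3, 11, 5, 7, 0, 8, 9, 4, 6]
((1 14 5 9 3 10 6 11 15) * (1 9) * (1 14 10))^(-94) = (1 15 10 9 6 3 11)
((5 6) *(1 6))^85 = (1 6 5) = ((1 6 5))^85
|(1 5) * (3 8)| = 2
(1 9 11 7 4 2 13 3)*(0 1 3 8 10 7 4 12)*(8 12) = [1, 9, 13, 3, 2, 5, 6, 8, 10, 11, 7, 4, 0, 12] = (0 1 9 11 4 2 13 12)(7 8 10)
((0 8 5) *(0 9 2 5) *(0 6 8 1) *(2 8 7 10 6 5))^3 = ((0 1)(5 9 8)(6 7 10))^3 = (10)(0 1)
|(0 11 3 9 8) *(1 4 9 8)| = |(0 11 3 8)(1 4 9)| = 12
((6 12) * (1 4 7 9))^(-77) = ((1 4 7 9)(6 12))^(-77) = (1 9 7 4)(6 12)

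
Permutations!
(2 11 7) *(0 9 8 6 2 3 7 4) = [9, 1, 11, 7, 0, 5, 2, 3, 6, 8, 10, 4] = (0 9 8 6 2 11 4)(3 7)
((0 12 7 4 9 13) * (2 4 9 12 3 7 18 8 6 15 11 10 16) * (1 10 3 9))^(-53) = ((0 9 13)(1 10 16 2 4 12 18 8 6 15 11 3 7))^(-53) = (0 9 13)(1 7 3 11 15 6 8 18 12 4 2 16 10)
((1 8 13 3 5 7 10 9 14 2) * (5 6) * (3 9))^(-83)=(1 8 13 9 14 2)(3 5 10 6 7)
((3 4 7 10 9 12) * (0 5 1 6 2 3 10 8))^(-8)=(0 5 1 6 2 3 4 7 8)(9 12 10)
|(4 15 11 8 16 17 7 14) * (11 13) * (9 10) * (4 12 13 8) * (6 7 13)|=28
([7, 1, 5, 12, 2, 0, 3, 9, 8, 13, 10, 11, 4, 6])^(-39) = (0 7 9 13 6 3 12 4 2 5)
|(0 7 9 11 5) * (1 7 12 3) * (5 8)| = 9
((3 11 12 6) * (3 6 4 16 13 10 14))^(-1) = (3 14 10 13 16 4 12 11)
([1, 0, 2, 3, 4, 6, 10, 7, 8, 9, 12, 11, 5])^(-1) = (0 1)(5 12 10 6)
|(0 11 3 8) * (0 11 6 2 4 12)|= 15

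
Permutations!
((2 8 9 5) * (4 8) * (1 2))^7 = (1 2 4 8 9 5)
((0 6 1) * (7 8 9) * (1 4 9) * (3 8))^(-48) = ((0 6 4 9 7 3 8 1))^(-48) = (9)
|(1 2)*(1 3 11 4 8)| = 6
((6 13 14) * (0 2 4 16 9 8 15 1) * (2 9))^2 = ((0 9 8 15 1)(2 4 16)(6 13 14))^2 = (0 8 1 9 15)(2 16 4)(6 14 13)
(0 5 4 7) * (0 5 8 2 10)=[8, 1, 10, 3, 7, 4, 6, 5, 2, 9, 0]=(0 8 2 10)(4 7 5)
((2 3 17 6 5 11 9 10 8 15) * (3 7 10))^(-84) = ((2 7 10 8 15)(3 17 6 5 11 9))^(-84) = (17)(2 7 10 8 15)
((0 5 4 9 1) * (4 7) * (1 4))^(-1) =(0 1 7 5)(4 9) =((0 5 7 1)(4 9))^(-1)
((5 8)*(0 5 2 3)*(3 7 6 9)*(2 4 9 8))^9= (9)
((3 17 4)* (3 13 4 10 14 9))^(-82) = (3 14 17 9 10)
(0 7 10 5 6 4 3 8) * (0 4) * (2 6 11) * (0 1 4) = (0 7 10 5 11 2 6 1 4 3 8) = [7, 4, 6, 8, 3, 11, 1, 10, 0, 9, 5, 2]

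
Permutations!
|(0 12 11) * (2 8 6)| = 3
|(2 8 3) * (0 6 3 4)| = |(0 6 3 2 8 4)| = 6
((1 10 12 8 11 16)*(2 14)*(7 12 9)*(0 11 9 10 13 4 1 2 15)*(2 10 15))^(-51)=(0 15 10 16 11)(2 14)(7 12 8 9)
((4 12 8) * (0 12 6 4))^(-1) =(0 8 12)(4 6)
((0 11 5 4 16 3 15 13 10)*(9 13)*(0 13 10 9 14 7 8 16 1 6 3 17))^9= ((0 11 5 4 1 6 3 15 14 7 8 16 17)(9 10 13))^9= (0 7 6 11 8 3 5 16 15 4 17 14 1)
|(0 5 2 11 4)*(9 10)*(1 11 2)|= 10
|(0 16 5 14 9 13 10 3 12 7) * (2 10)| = 11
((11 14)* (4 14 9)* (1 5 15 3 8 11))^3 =(1 3 9)(4 5 8)(11 14 15)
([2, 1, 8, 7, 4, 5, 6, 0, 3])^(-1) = [7, 1, 0, 8, 4, 5, 6, 3, 2]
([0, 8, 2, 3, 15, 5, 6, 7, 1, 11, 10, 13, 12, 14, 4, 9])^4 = [0, 1, 2, 3, 13, 5, 6, 7, 8, 4, 10, 15, 12, 9, 11, 14]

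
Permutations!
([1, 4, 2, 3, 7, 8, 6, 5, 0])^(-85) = [8, 0, 2, 3, 1, 7, 6, 4, 5]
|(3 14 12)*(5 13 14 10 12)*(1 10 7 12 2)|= |(1 10 2)(3 7 12)(5 13 14)|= 3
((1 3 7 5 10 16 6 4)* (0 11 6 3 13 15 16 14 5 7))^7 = (0 16 13 4 11 3 15 1 6)(5 10 14)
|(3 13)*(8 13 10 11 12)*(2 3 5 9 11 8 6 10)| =|(2 3)(5 9 11 12 6 10 8 13)| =8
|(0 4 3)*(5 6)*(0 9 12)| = |(0 4 3 9 12)(5 6)| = 10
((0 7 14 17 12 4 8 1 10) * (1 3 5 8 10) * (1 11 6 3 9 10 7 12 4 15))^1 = (0 12 15 1 11 6 3 5 8 9 10)(4 7 14 17)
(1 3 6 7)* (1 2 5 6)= (1 3)(2 5 6 7)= [0, 3, 5, 1, 4, 6, 7, 2]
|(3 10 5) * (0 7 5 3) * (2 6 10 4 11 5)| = |(0 7 2 6 10 3 4 11 5)| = 9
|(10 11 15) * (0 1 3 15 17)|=|(0 1 3 15 10 11 17)|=7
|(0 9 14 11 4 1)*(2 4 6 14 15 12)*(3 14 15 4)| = |(0 9 4 1)(2 3 14 11 6 15 12)| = 28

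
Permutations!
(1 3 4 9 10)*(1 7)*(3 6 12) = (1 6 12 3 4 9 10 7) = [0, 6, 2, 4, 9, 5, 12, 1, 8, 10, 7, 11, 3]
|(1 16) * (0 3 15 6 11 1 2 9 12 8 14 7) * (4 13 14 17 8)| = 14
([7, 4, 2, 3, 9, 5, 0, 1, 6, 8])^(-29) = (0 6 8 9 4 1 7)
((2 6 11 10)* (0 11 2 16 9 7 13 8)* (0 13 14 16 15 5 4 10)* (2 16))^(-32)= ((0 11)(2 6 16 9 7 14)(4 10 15 5)(8 13))^(-32)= (2 7 16)(6 14 9)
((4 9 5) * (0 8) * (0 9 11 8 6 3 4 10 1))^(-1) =(0 1 10 5 9 8 11 4 3 6)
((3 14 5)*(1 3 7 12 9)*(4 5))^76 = (1 5)(3 7)(4 9)(12 14)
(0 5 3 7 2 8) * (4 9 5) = [4, 1, 8, 7, 9, 3, 6, 2, 0, 5] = (0 4 9 5 3 7 2 8)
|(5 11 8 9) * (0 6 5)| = |(0 6 5 11 8 9)| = 6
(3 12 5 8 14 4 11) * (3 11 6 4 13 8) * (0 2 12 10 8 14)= (0 2 12 5 3 10 8)(4 6)(13 14)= [2, 1, 12, 10, 6, 3, 4, 7, 0, 9, 8, 11, 5, 14, 13]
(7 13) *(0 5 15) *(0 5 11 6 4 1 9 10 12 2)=(0 11 6 4 1 9 10 12 2)(5 15)(7 13)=[11, 9, 0, 3, 1, 15, 4, 13, 8, 10, 12, 6, 2, 7, 14, 5]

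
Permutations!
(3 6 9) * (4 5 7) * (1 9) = [0, 9, 2, 6, 5, 7, 1, 4, 8, 3] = (1 9 3 6)(4 5 7)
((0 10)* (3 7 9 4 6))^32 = (10)(3 9 6 7 4)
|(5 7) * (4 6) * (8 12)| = |(4 6)(5 7)(8 12)| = 2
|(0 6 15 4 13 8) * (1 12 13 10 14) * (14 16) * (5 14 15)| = |(0 6 5 14 1 12 13 8)(4 10 16 15)| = 8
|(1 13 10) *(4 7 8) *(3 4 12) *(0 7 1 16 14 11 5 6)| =14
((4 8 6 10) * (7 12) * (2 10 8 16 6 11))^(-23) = ((2 10 4 16 6 8 11)(7 12))^(-23) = (2 8 16 10 11 6 4)(7 12)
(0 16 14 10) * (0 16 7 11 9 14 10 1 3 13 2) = (0 7 11 9 14 1 3 13 2)(10 16) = [7, 3, 0, 13, 4, 5, 6, 11, 8, 14, 16, 9, 12, 2, 1, 15, 10]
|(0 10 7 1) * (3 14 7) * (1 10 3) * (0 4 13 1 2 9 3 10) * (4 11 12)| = 35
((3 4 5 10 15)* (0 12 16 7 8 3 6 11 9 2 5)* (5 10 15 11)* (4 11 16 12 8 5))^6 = (0 10 4 2 6 9 15 11 5 3 7 8 16) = ((0 8 3 11 9 2 10 16 7 5 15 6 4))^6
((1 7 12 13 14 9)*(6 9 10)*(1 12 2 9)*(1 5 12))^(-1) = ((1 7 2 9)(5 12 13 14 10 6))^(-1) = (1 9 2 7)(5 6 10 14 13 12)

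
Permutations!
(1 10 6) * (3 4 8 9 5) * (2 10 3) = (1 3 4 8 9 5 2 10 6) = [0, 3, 10, 4, 8, 2, 1, 7, 9, 5, 6]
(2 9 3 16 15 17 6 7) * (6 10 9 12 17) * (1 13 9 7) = [0, 13, 12, 16, 4, 5, 1, 2, 8, 3, 7, 11, 17, 9, 14, 6, 15, 10] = (1 13 9 3 16 15 6)(2 12 17 10 7)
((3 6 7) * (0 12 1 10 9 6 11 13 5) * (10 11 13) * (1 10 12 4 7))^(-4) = (0 7 13)(1 12 9)(3 5 4)(6 11 10)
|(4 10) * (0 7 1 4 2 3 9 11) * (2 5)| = |(0 7 1 4 10 5 2 3 9 11)| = 10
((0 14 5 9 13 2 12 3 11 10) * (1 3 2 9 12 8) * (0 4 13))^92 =((0 14 5 12 2 8 1 3 11 10 4 13 9))^92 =(0 14 5 12 2 8 1 3 11 10 4 13 9)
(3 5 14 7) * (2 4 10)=(2 4 10)(3 5 14 7)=[0, 1, 4, 5, 10, 14, 6, 3, 8, 9, 2, 11, 12, 13, 7]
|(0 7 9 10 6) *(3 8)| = |(0 7 9 10 6)(3 8)| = 10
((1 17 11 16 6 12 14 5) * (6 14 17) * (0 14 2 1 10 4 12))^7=((0 14 5 10 4 12 17 11 16 2 1 6))^7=(0 11 5 2 4 6 17 14 16 10 1 12)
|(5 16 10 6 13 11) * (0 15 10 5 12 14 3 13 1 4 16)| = 40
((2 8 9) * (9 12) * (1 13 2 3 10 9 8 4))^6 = (1 2)(4 13)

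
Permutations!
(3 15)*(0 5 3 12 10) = (0 5 3 15 12 10) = [5, 1, 2, 15, 4, 3, 6, 7, 8, 9, 0, 11, 10, 13, 14, 12]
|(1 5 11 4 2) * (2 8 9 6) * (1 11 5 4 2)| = 10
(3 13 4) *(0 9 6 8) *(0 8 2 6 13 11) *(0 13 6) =(0 9 6 2)(3 11 13 4) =[9, 1, 0, 11, 3, 5, 2, 7, 8, 6, 10, 13, 12, 4]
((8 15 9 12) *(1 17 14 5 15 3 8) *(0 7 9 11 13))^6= ((0 7 9 12 1 17 14 5 15 11 13)(3 8))^6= (0 14 7 5 9 15 12 11 1 13 17)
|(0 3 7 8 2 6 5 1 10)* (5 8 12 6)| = 10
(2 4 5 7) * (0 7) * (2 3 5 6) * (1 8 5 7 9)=(0 9 1 8 5)(2 4 6)(3 7)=[9, 8, 4, 7, 6, 0, 2, 3, 5, 1]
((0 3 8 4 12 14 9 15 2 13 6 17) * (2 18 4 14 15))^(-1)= ((0 3 8 14 9 2 13 6 17)(4 12 15 18))^(-1)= (0 17 6 13 2 9 14 8 3)(4 18 15 12)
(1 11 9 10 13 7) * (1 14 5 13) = (1 11 9 10)(5 13 7 14) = [0, 11, 2, 3, 4, 13, 6, 14, 8, 10, 1, 9, 12, 7, 5]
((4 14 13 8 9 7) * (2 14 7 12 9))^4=(14)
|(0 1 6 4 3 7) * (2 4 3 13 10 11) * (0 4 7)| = |(0 1 6 3)(2 7 4 13 10 11)| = 12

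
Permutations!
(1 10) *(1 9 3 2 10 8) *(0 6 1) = [6, 8, 10, 2, 4, 5, 1, 7, 0, 3, 9] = (0 6 1 8)(2 10 9 3)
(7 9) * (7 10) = (7 9 10) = [0, 1, 2, 3, 4, 5, 6, 9, 8, 10, 7]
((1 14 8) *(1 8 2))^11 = (1 2 14)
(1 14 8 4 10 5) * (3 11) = [0, 14, 2, 11, 10, 1, 6, 7, 4, 9, 5, 3, 12, 13, 8] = (1 14 8 4 10 5)(3 11)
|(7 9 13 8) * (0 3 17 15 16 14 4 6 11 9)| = 13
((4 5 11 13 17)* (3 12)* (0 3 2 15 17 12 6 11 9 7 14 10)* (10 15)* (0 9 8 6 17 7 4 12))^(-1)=((0 3 17 12 2 10 9 4 5 8 6 11 13)(7 14 15))^(-1)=(0 13 11 6 8 5 4 9 10 2 12 17 3)(7 15 14)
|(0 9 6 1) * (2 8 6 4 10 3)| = |(0 9 4 10 3 2 8 6 1)| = 9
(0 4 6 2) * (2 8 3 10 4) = (0 2)(3 10 4 6 8) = [2, 1, 0, 10, 6, 5, 8, 7, 3, 9, 4]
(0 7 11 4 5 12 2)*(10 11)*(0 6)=(0 7 10 11 4 5 12 2 6)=[7, 1, 6, 3, 5, 12, 0, 10, 8, 9, 11, 4, 2]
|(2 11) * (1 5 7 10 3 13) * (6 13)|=|(1 5 7 10 3 6 13)(2 11)|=14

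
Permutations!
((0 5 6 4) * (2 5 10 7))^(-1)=((0 10 7 2 5 6 4))^(-1)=(0 4 6 5 2 7 10)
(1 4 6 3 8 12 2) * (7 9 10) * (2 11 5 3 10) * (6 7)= (1 4 7 9 2)(3 8 12 11 5)(6 10)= [0, 4, 1, 8, 7, 3, 10, 9, 12, 2, 6, 5, 11]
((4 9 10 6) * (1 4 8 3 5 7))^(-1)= ((1 4 9 10 6 8 3 5 7))^(-1)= (1 7 5 3 8 6 10 9 4)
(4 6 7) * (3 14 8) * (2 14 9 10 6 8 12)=[0, 1, 14, 9, 8, 5, 7, 4, 3, 10, 6, 11, 2, 13, 12]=(2 14 12)(3 9 10 6 7 4 8)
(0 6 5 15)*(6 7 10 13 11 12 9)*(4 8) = (0 7 10 13 11 12 9 6 5 15)(4 8) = [7, 1, 2, 3, 8, 15, 5, 10, 4, 6, 13, 12, 9, 11, 14, 0]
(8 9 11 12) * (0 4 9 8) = (0 4 9 11 12) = [4, 1, 2, 3, 9, 5, 6, 7, 8, 11, 10, 12, 0]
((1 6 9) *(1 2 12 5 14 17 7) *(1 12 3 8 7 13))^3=(1 2 7 14)(3 12 17 6)(5 13 9 8)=((1 6 9 2 3 8 7 12 5 14 17 13))^3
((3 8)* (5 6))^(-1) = (3 8)(5 6)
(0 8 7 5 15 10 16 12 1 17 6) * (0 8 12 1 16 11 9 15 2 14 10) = (0 12 16 1 17 6 8 7 5 2 14 10 11 9 15) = [12, 17, 14, 3, 4, 2, 8, 5, 7, 15, 11, 9, 16, 13, 10, 0, 1, 6]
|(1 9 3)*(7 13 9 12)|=6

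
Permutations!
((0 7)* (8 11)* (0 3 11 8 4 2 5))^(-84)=((0 7 3 11 4 2 5))^(-84)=(11)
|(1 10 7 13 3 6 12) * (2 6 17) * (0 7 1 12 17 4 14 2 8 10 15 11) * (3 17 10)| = |(0 7 13 17 8 3 4 14 2 6 10 1 15 11)| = 14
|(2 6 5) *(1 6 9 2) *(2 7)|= 3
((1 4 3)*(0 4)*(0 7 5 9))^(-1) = ((0 4 3 1 7 5 9))^(-1) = (0 9 5 7 1 3 4)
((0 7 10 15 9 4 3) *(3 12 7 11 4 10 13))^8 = (0 11 4 12 7 13 3)(9 15 10)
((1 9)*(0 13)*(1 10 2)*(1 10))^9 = (0 13)(1 9)(2 10)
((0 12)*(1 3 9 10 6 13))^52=((0 12)(1 3 9 10 6 13))^52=(1 6 9)(3 13 10)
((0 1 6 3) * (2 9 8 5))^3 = (0 3 6 1)(2 5 8 9)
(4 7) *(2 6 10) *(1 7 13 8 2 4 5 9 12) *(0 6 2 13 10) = (0 6)(1 7 5 9 12)(4 10)(8 13) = [6, 7, 2, 3, 10, 9, 0, 5, 13, 12, 4, 11, 1, 8]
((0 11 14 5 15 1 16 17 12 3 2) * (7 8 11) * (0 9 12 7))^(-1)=((1 16 17 7 8 11 14 5 15)(2 9 12 3))^(-1)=(1 15 5 14 11 8 7 17 16)(2 3 12 9)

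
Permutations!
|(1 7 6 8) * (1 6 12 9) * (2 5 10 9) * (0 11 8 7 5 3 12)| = 60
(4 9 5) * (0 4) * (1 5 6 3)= (0 4 9 6 3 1 5)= [4, 5, 2, 1, 9, 0, 3, 7, 8, 6]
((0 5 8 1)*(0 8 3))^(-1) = ((0 5 3)(1 8))^(-1) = (0 3 5)(1 8)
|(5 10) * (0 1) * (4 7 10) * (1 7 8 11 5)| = 4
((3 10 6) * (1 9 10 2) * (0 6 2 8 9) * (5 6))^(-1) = ((0 5 6 3 8 9 10 2 1))^(-1) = (0 1 2 10 9 8 3 6 5)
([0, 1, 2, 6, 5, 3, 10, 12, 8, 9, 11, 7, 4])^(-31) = (3 6 10 11 7 12 4 5)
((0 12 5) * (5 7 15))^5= (15)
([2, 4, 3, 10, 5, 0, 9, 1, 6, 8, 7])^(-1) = (0 5 4 1 7 10 3 2)(6 8 9)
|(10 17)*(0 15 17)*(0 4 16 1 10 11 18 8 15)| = 20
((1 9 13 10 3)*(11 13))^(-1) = ((1 9 11 13 10 3))^(-1) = (1 3 10 13 11 9)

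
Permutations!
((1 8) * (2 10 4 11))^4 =((1 8)(2 10 4 11))^4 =(11)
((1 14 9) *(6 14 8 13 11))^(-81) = (1 11 9 13 14 8 6)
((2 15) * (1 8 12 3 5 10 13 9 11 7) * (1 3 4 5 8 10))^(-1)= (1 5 4 12 8 3 7 11 9 13 10)(2 15)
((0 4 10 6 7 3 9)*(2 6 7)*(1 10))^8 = (0 4 1 10 7 3 9)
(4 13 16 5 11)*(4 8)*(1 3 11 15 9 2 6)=[0, 3, 6, 11, 13, 15, 1, 7, 4, 2, 10, 8, 12, 16, 14, 9, 5]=(1 3 11 8 4 13 16 5 15 9 2 6)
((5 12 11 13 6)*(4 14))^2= ((4 14)(5 12 11 13 6))^2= (14)(5 11 6 12 13)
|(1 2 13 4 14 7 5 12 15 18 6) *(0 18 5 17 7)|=24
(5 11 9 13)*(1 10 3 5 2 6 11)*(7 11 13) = (1 10 3 5)(2 6 13)(7 11 9) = [0, 10, 6, 5, 4, 1, 13, 11, 8, 7, 3, 9, 12, 2]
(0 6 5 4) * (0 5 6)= (6)(4 5)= [0, 1, 2, 3, 5, 4, 6]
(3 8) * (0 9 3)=(0 9 3 8)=[9, 1, 2, 8, 4, 5, 6, 7, 0, 3]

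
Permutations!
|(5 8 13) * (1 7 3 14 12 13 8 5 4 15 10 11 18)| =|(1 7 3 14 12 13 4 15 10 11 18)| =11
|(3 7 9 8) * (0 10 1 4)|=|(0 10 1 4)(3 7 9 8)|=4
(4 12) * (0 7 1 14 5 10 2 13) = (0 7 1 14 5 10 2 13)(4 12) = [7, 14, 13, 3, 12, 10, 6, 1, 8, 9, 2, 11, 4, 0, 5]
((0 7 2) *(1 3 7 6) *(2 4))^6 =(0 2 4 7 3 1 6)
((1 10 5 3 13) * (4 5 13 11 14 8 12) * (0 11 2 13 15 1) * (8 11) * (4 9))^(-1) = ((0 8 12 9 4 5 3 2 13)(1 10 15)(11 14))^(-1) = (0 13 2 3 5 4 9 12 8)(1 15 10)(11 14)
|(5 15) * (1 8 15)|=4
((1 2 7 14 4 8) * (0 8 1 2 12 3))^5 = ((0 8 2 7 14 4 1 12 3))^5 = (0 4 8 1 2 12 7 3 14)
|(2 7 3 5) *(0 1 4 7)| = 7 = |(0 1 4 7 3 5 2)|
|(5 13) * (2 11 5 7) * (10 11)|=6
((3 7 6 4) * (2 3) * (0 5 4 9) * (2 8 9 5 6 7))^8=(0 5 8)(4 9 6)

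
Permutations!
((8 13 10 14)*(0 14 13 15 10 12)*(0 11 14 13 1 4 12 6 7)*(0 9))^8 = (15)(0 7 13 9 6)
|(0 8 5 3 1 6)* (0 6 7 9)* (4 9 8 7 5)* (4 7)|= 6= |(0 4 9)(1 5 3)(7 8)|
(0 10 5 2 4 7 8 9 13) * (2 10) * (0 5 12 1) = [2, 0, 4, 3, 7, 10, 6, 8, 9, 13, 12, 11, 1, 5] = (0 2 4 7 8 9 13 5 10 12 1)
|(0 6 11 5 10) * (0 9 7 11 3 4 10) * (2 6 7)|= 12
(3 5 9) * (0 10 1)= [10, 0, 2, 5, 4, 9, 6, 7, 8, 3, 1]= (0 10 1)(3 5 9)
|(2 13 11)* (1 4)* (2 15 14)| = 10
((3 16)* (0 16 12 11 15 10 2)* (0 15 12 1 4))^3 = ((0 16 3 1 4)(2 15 10)(11 12))^3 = (0 1 16 4 3)(11 12)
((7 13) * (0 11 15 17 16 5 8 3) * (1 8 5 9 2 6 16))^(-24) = ((0 11 15 17 1 8 3)(2 6 16 9)(7 13))^(-24) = (0 1 11 8 15 3 17)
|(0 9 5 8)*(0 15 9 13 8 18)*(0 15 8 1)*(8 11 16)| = |(0 13 1)(5 18 15 9)(8 11 16)| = 12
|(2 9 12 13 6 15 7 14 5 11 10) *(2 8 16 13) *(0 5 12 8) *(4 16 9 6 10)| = 42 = |(0 5 11 4 16 13 10)(2 6 15 7 14 12)(8 9)|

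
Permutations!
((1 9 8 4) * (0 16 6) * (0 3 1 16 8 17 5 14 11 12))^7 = (0 9 8 17 4 5 16 14 6 11 3 12 1)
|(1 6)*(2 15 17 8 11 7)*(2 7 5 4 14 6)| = |(1 2 15 17 8 11 5 4 14 6)| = 10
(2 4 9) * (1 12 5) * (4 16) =(1 12 5)(2 16 4 9) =[0, 12, 16, 3, 9, 1, 6, 7, 8, 2, 10, 11, 5, 13, 14, 15, 4]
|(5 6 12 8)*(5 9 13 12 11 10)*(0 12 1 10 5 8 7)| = |(0 12 7)(1 10 8 9 13)(5 6 11)| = 15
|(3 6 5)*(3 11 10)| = |(3 6 5 11 10)| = 5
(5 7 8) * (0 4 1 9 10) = (0 4 1 9 10)(5 7 8) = [4, 9, 2, 3, 1, 7, 6, 8, 5, 10, 0]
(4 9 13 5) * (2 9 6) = (2 9 13 5 4 6) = [0, 1, 9, 3, 6, 4, 2, 7, 8, 13, 10, 11, 12, 5]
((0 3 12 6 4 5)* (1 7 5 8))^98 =((0 3 12 6 4 8 1 7 5))^98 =(0 5 7 1 8 4 6 12 3)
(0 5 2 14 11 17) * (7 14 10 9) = (0 5 2 10 9 7 14 11 17) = [5, 1, 10, 3, 4, 2, 6, 14, 8, 7, 9, 17, 12, 13, 11, 15, 16, 0]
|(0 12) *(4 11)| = 2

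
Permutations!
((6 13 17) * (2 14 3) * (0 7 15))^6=(17)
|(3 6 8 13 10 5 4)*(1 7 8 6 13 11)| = 20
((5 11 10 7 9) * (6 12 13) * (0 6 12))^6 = ((0 6)(5 11 10 7 9)(12 13))^6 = (13)(5 11 10 7 9)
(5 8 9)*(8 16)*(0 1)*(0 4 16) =(0 1 4 16 8 9 5) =[1, 4, 2, 3, 16, 0, 6, 7, 9, 5, 10, 11, 12, 13, 14, 15, 8]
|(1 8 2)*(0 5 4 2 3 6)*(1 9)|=9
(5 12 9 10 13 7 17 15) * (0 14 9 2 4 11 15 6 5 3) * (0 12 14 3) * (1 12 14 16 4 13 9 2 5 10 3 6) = (0 6 10 9 3 14 2 13 7 17 1 12 5 16 4 11 15) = [6, 12, 13, 14, 11, 16, 10, 17, 8, 3, 9, 15, 5, 7, 2, 0, 4, 1]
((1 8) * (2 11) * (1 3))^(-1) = ((1 8 3)(2 11))^(-1) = (1 3 8)(2 11)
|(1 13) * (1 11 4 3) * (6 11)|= |(1 13 6 11 4 3)|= 6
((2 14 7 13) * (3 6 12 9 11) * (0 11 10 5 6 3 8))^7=(0 11 8)(2 13 7 14)(5 12 10 6 9)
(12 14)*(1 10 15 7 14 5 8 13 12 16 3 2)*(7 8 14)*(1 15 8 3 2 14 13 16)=(1 10 8 16 2 15 3 14)(5 13 12)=[0, 10, 15, 14, 4, 13, 6, 7, 16, 9, 8, 11, 5, 12, 1, 3, 2]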